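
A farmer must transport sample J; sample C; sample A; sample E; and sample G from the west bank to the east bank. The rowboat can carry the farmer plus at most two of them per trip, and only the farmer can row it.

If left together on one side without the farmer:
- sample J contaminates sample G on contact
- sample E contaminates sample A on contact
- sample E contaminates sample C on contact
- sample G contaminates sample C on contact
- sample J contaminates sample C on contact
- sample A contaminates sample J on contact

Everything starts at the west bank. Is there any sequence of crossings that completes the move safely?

No

Whatever the first load, the items left behind include a forbidden pair without the farmer. No opening move is safe, so no plan exists.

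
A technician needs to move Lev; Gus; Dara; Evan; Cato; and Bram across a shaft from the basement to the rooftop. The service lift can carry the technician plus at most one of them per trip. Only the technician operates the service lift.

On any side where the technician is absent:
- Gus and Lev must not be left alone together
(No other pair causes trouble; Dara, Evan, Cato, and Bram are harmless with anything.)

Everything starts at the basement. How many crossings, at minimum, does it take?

Counting alone: the technician can take at most 1 across per trip to the rooftop, so moving all 6 needs at least 6 loaded trips out, with a return between consecutive ones — at least 11 crossings.
The plan below uses exactly 11 crossings, so it is optimal:
1. Technician goes to the rooftop with Lev.
2. Technician goes back to the basement alone.
3. Technician goes to the rooftop with Dara.
4. Technician goes back to the basement alone.
5. Technician goes to the rooftop with Evan.
6. Technician goes back to the basement alone.
7. Technician goes to the rooftop with Cato.
8. Technician goes back to the basement alone.
9. Technician goes to the rooftop with Bram.
10. Technician goes back to the basement alone.
11. Technician goes to the rooftop with Gus.

11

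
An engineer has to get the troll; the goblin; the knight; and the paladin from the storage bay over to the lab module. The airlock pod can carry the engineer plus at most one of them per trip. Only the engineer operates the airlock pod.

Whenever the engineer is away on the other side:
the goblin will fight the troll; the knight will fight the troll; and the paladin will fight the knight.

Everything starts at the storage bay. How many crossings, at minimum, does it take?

impossible

Whatever the first load, the items left behind include a forbidden pair without the engineer. No opening move is safe, so no plan exists.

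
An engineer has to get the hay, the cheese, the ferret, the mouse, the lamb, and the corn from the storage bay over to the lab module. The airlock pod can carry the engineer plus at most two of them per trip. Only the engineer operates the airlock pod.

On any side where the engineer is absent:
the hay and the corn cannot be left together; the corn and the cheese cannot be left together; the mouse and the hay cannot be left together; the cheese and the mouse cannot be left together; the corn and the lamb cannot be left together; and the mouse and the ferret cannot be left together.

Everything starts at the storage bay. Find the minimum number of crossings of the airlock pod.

7

Counting alone: the engineer can take at most 2 across per trip to the lab module, so moving all 6 needs at least 3 loaded trips out, with a return between consecutive ones — at least 5 crossings.
The safety rule pushes this higher. Following every safe sequence of crossings, the most of the 6 that can be at the lab module as the airlock pod arrives there on crossing 5 is 4 — never all 6.
So no plan with fewer than 7 crossings exists, and this one achieves 7:
1. Engineer goes to the lab module with the corn and the mouse.
2. Engineer goes back to the storage bay alone.
3. Engineer goes to the lab module with the cheese and the hay.
4. Engineer goes back to the storage bay with the corn and the mouse.
5. Engineer goes to the lab module with the ferret and the lamb.
6. Engineer goes back to the storage bay alone.
7. Engineer goes to the lab module with the corn and the mouse.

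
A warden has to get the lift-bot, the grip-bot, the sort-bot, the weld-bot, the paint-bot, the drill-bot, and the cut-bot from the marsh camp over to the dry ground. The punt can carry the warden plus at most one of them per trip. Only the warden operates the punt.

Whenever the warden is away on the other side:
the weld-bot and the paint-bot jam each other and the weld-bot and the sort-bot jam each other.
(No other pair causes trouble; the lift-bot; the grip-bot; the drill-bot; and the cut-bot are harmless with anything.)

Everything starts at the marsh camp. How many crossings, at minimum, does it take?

15

Counting alone: the warden can take at most 1 across per trip to the dry ground, so moving all 7 needs at least 7 loaded trips out, with a return between consecutive ones — at least 13 crossings.
The safety rule pushes this higher. Following every safe sequence of crossings, the most of the 7 that can be at the dry ground as the punt arrives there on crossing 13 is 6 — never all 7.
So no plan with fewer than 15 crossings exists, and this one achieves 15:
1. Warden goes to the dry ground with the weld-bot.
2. Warden goes back to the marsh camp alone.
3. Warden goes to the dry ground with the lift-bot.
4. Warden goes back to the marsh camp alone.
5. Warden goes to the dry ground with the grip-bot.
6. Warden goes back to the marsh camp alone.
7. Warden goes to the dry ground with the sort-bot.
8. Warden goes back to the marsh camp with the weld-bot.
9. Warden goes to the dry ground with the paint-bot.
10. Warden goes back to the marsh camp alone.
11. Warden goes to the dry ground with the drill-bot.
12. Warden goes back to the marsh camp alone.
13. Warden goes to the dry ground with the cut-bot.
14. Warden goes back to the marsh camp alone.
15. Warden goes to the dry ground with the weld-bot.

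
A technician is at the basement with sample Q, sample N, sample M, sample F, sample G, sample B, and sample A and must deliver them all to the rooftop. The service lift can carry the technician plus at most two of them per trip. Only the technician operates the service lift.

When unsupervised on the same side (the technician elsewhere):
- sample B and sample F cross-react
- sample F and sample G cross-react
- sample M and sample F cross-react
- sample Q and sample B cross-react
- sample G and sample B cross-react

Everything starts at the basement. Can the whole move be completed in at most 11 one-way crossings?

Yes

Yes — this plan uses 11 crossings (≤ 11):
1. Technician goes to the rooftop with sample B and sample F.
2. Technician goes back to the basement with sample F.
3. Technician goes to the rooftop with sample F and sample Q.
4. Technician goes back to the basement with sample B.
5. Technician goes to the rooftop with sample G and sample N.
6. Technician goes back to the basement with sample F.
7. Technician goes to the rooftop with sample F and sample M.
8. Technician goes back to the basement with sample F.
9. Technician goes to the rooftop with sample A and sample F.
10. Technician goes back to the basement with sample F.
11. Technician goes to the rooftop with sample B and sample F.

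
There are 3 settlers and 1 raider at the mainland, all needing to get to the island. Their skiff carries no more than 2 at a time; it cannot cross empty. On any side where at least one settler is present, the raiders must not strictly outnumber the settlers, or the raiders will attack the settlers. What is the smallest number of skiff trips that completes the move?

5

Counting alone: each trip to the island takes at most 2 across and each return brings at least 1 back, so after t trips out (and t−1 returns) at most 2t − (t−1) of the 4 are across; that first reaches 4 at t = 3, so at least 5 crossings are needed.
The plan below uses exactly 5 crossings, so it is optimal:
1. 1 settler and 1 raider → the island.  (the mainland: 2S 0R; the island: 1S 1R)
2. 1 raider ← the mainland.  (the mainland: 2S 1R; the island: 1S 0R)
3. 1 settler and 1 raider → the island.  (the mainland: 1S 0R; the island: 2S 1R)
4. 1 raider ← the mainland.  (the mainland: 1S 1R; the island: 2S 0R)
5. 1 settler and 1 raider → the island.  (the mainland: 0S 0R; the island: 3S 1R)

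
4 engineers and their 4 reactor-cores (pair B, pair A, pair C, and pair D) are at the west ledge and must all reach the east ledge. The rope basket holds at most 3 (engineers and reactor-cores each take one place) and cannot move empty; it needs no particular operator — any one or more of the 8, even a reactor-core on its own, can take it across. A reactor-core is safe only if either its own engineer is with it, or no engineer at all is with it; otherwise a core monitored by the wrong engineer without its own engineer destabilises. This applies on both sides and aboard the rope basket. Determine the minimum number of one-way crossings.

9

Counting alone: each trip to the east ledge takes at most 3 across and each return brings at least 1 back, so after t trips out (and t−1 returns) at most 3t − (t−1) of the 8 are across; that first reaches 8 at t = 4, so at least 7 crossings are needed.
The safety rule pushes this higher. Following every safe sequence of crossings, the most of the 8 that can be at the east ledge as the rope basket arrives there on crossing 7 is 7 — never all 8.
So no plan with fewer than 9 crossings exists, and this one achieves 9:
1. engineer B and reactor-core B cross → the east ledge.
2. engineer B crosses ← the west ledge.
3. engineer A, engineer B, and reactor-core A cross → the east ledge.
4. engineer B and reactor-core B cross ← the west ledge.
5. engineer B, engineer C, and engineer D cross → the east ledge.
6. reactor-core A crosses ← the west ledge.
7. reactor-core A and reactor-core B cross → the east ledge.
8. reactor-core B crosses ← the west ledge.
9. reactor-core B, reactor-core C, and reactor-core D cross → the east ledge.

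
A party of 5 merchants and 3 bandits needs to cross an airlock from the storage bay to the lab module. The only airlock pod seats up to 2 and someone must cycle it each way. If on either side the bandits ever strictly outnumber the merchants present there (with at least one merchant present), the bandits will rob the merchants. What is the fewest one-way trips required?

Counting alone: each trip to the lab module takes at most 2 across and each return brings at least 1 back, so after t trips out (and t−1 returns) at most 2t − (t−1) of the 8 are across; that first reaches 8 at t = 7, so at least 13 crossings are needed.
The plan below uses exactly 13 crossings, so it is optimal:
1. 2 bandits → the lab module.  (the storage bay: 5M 1B; the lab module: 0M 2B)
2. 1 bandit ← the storage bay.  (the storage bay: 5M 2B; the lab module: 0M 1B)
3. 2 bandits → the lab module.  (the storage bay: 5M 0B; the lab module: 0M 3B)
4. 1 bandit ← the storage bay.  (the storage bay: 5M 1B; the lab module: 0M 2B)
5. 2 merchants → the lab module.  (the storage bay: 3M 1B; the lab module: 2M 2B)
6. 1 bandit ← the storage bay.  (the storage bay: 3M 2B; the lab module: 2M 1B)
7. 1 merchant and 1 bandit → the lab module.  (the storage bay: 2M 1B; the lab module: 3M 2B)
8. 1 bandit ← the storage bay.  (the storage bay: 2M 2B; the lab module: 3M 1B)
9. 2 bandits → the lab module.  (the storage bay: 2M 0B; the lab module: 3M 3B)
10. 1 bandit ← the storage bay.  (the storage bay: 2M 1B; the lab module: 3M 2B)
11. 1 merchant and 1 bandit → the lab module.  (the storage bay: 1M 0B; the lab module: 4M 3B)
12. 1 bandit ← the storage bay.  (the storage bay: 1M 1B; the lab module: 4M 2B)
13. 1 merchant and 1 bandit → the lab module.  (the storage bay: 0M 0B; the lab module: 5M 3B)

13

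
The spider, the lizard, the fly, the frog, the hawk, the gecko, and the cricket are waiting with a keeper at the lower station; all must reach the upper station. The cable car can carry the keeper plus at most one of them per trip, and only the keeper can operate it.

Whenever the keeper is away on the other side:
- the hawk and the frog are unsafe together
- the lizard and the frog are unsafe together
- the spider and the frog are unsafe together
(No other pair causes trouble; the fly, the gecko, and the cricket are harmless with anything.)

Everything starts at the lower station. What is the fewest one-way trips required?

impossible

Following every safe sequence of crossings from the start, the most of the 7 that can be at the upper station as the cable car arrives there on crossings 1, 3, 5, 7, 9 is 1, 2, 3, 4, 5 respectively; the best ever achieved is 5 of 7.
From crossing 11 on, no configuration arises that was not already reachable earlier: only 72 distinct safe configurations (who is on which side, and where the cable car is) can ever be reached, none of them has everyone across, and every continuation just revisits them. So no valid plan exists.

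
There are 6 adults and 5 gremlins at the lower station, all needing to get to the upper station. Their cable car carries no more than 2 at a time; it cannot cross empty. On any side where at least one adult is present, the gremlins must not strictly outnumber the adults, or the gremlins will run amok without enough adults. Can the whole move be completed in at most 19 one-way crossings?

Yes — this plan uses 19 crossings (≤ 19):
1. 2 gremlins → the upper station.  (the lower station: 6A 3G; the upper station: 0A 2G)
2. 1 gremlin ← the lower station.  (the lower station: 6A 4G; the upper station: 0A 1G)
3. 2 gremlins → the upper station.  (the lower station: 6A 2G; the upper station: 0A 3G)
4. 1 gremlin ← the lower station.  (the lower station: 6A 3G; the upper station: 0A 2G)
5. 2 adults → the upper station.  (the lower station: 4A 3G; the upper station: 2A 2G)
6. 1 gremlin ← the lower station.  (the lower station: 4A 4G; the upper station: 2A 1G)
7. 1 adult and 1 gremlin → the upper station.  (the lower station: 3A 3G; the upper station: 3A 2G)
8. 1 adult ← the lower station.  (the lower station: 4A 3G; the upper station: 2A 2G)
9. 1 adult and 1 gremlin → the upper station.  (the lower station: 3A 2G; the upper station: 3A 3G)
10. 1 gremlin ← the lower station.  (the lower station: 3A 3G; the upper station: 3A 2G)
11. 1 adult and 1 gremlin → the upper station.  (the lower station: 2A 2G; the upper station: 4A 3G)
12. 1 adult ← the lower station.  (the lower station: 3A 2G; the upper station: 3A 3G)
13. 1 adult and 1 gremlin → the upper station.  (the lower station: 2A 1G; the upper station: 4A 4G)
14. 1 gremlin ← the lower station.  (the lower station: 2A 2G; the upper station: 4A 3G)
15. 1 adult and 1 gremlin → the upper station.  (the lower station: 1A 1G; the upper station: 5A 4G)
16. 1 adult ← the lower station.  (the lower station: 2A 1G; the upper station: 4A 4G)
17. 1 adult and 1 gremlin → the upper station.  (the lower station: 1A 0G; the upper station: 5A 5G)
18. 1 gremlin ← the lower station.  (the lower station: 1A 1G; the upper station: 5A 4G)
19. 1 adult and 1 gremlin → the upper station.  (the lower station: 0A 0G; the upper station: 6A 5G)

Yes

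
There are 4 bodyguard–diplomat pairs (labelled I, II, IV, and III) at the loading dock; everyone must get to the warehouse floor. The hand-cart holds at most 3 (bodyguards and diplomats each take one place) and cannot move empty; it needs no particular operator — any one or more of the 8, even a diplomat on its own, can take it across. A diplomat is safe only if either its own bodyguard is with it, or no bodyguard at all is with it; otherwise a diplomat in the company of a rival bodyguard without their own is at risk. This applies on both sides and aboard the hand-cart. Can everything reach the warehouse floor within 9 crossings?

Yes — this plan uses 9 crossings (≤ 9):
1. bodyguard I and diplomat I cross → the warehouse floor.
2. bodyguard I crosses ← the loading dock.
3. bodyguard I, bodyguard II, and diplomat II cross → the warehouse floor.
4. bodyguard I and diplomat I cross ← the loading dock.
5. bodyguard I, bodyguard III, and bodyguard IV cross → the warehouse floor.
6. diplomat II crosses ← the loading dock.
7. diplomat I and diplomat II cross → the warehouse floor.
8. diplomat I crosses ← the loading dock.
9. diplomat I, diplomat III, and diplomat IV cross → the warehouse floor.

Yes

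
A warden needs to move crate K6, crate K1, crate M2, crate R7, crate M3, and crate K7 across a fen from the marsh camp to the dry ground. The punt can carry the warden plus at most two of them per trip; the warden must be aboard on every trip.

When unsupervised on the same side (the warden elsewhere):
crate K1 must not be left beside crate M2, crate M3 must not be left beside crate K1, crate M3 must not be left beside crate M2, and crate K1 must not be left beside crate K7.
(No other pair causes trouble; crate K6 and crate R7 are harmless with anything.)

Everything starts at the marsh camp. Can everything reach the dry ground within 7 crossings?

Counting alone: the warden can take at most 2 across per trip to the dry ground, so moving all 6 needs at least 3 loaded trips out, with a return between consecutive ones — at least 5 crossings.
The safety rule pushes this higher. Following every safe sequence of crossings, the most of the 6 that can be at the dry ground as the punt arrives there on crossings 5, 7 is 4, 5 respectively — never all 6.
So the move cannot be finished within 7 crossings. (The shortest complete plan takes 9:)
1. Warden goes to the dry ground with crate K1 and crate M2.
2. Warden goes back to the marsh camp with crate K1.
3. Warden goes to the dry ground with crate K1 and crate K6.
4. Warden goes back to the marsh camp with crate K1.
5. Warden goes to the dry ground with crate K1 and crate R7.
6. Warden goes back to the marsh camp with crate K1.
7. Warden goes to the dry ground with crate K1 and crate K7.
8. Warden goes back to the marsh camp with crate K1.
9. Warden goes to the dry ground with crate K1 and crate M3.

No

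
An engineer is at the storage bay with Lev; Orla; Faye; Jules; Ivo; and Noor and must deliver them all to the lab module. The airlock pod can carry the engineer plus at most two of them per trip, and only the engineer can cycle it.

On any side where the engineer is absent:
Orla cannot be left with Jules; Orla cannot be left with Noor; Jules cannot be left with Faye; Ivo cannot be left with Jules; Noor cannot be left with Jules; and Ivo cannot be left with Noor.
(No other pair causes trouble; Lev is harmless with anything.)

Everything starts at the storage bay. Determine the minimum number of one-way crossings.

Counting alone: the engineer can take at most 2 across per trip to the lab module, so moving all 6 needs at least 3 loaded trips out, with a return between consecutive ones — at least 5 crossings.
The safety rule pushes this higher. Following every safe sequence of crossings, the most of the 6 that can be at the lab module as the airlock pod arrives there on crossings 5, 7 is 4, 5 respectively — never all 6.
So no plan with fewer than 9 crossings exists, and this one achieves 9:
1. Engineer goes to the lab module with Jules and Noor.  [the storage bay: Faye, Ivo, Lev, Orla | the lab module: Jules, Noor]
2. Engineer goes back to the storage bay with Jules.  [the storage bay: Faye, Ivo, Jules, Lev, Orla | the lab module: Noor]
3. Engineer goes to the lab module with Jules and Lev.  [the storage bay: Faye, Ivo, Orla | the lab module: Jules, Lev, Noor]
4. Engineer goes back to the storage bay with Jules.  [the storage bay: Faye, Ivo, Jules, Orla | the lab module: Lev, Noor]
5. Engineer goes to the lab module with Faye and Jules.  [the storage bay: Ivo, Orla | the lab module: Faye, Jules, Lev, Noor]
6. Engineer goes back to the storage bay with Jules.  [the storage bay: Ivo, Jules, Orla | the lab module: Faye, Lev, Noor]
7. Engineer goes to the lab module with Ivo and Orla.  [the storage bay: Jules | the lab module: Faye, Ivo, Lev, Noor, Orla]
8. Engineer goes back to the storage bay with Noor.  [the storage bay: Jules, Noor | the lab module: Faye, Ivo, Lev, Orla]
9. Engineer goes to the lab module with Jules and Noor.  [the storage bay: — | the lab module: Faye, Ivo, Jules, Lev, Noor, Orla]

9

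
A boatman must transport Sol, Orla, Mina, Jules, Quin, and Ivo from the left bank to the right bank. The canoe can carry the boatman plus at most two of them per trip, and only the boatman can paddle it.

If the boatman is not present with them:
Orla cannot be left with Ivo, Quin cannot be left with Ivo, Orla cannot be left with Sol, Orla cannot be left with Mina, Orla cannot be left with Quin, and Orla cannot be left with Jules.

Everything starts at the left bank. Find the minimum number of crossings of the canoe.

Counting alone: the boatman can take at most 2 across per trip to the right bank, so moving all 6 needs at least 3 loaded trips out, with a return between consecutive ones — at least 5 crossings.
The safety rule pushes this higher. Following every safe sequence of crossings, the most of the 6 that can be at the right bank as the canoe arrives there on crossings 5, 7 is 4, 5 respectively — never all 6.
So no plan with fewer than 9 crossings exists, and this one achieves 9:
1. Boatman goes to the right bank with Orla and Quin.
2. Boatman goes back to the left bank with Orla.
3. Boatman goes to the right bank with Orla and Sol.
4. Boatman goes back to the left bank with Orla.
5. Boatman goes to the right bank with Mina and Orla.
6. Boatman goes back to the left bank with Orla.
7. Boatman goes to the right bank with Jules and Orla.
8. Boatman goes back to the left bank with Orla.
9. Boatman goes to the right bank with Ivo and Orla.

9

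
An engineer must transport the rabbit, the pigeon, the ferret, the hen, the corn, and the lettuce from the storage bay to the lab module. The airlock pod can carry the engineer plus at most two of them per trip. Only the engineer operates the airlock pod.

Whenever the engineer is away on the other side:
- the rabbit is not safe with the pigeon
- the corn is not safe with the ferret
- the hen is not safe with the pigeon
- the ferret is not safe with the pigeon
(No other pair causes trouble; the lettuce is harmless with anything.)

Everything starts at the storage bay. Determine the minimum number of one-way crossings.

7

Counting alone: the engineer can take at most 2 across per trip to the lab module, so moving all 6 needs at least 3 loaded trips out, with a return between consecutive ones — at least 5 crossings.
The safety rule pushes this higher. Following every safe sequence of crossings, the most of the 6 that can be at the lab module as the airlock pod arrives there on crossing 5 is 5 — never all 6.
So no plan with fewer than 7 crossings exists, and this one achieves 7:
1. Engineer goes to the lab module with the ferret and the pigeon.
2. Engineer goes back to the storage bay with the pigeon.
3. Engineer goes to the lab module with the pigeon and the rabbit.
4. Engineer goes back to the storage bay with the pigeon.
5. Engineer goes to the lab module with the hen and the lettuce.
6. Engineer goes back to the storage bay alone.
7. Engineer goes to the lab module with the corn and the pigeon.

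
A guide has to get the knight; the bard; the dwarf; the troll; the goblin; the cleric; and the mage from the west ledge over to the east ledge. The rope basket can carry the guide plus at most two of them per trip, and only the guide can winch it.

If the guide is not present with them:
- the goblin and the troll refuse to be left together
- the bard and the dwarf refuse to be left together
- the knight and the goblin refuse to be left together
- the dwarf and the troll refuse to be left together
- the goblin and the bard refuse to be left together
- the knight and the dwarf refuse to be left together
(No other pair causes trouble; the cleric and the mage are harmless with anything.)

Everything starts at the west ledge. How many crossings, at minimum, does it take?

9

Counting alone: the guide can take at most 2 across per trip to the east ledge, so moving all 7 needs at least 4 loaded trips out, with a return between consecutive ones — at least 7 crossings.
The safety rule pushes this higher. Following every safe sequence of crossings, the most of the 7 that can be at the east ledge as the rope basket arrives there on crossing 7 is 6 — never all 7.
So no plan with fewer than 9 crossings exists, and this one achieves 9:
1. Guide goes to the east ledge with the dwarf and the goblin.  [the west ledge: the bard, the cleric, the knight, the mage, the troll | the east ledge: the dwarf, the goblin]
2. Guide goes back to the west ledge alone.  [the west ledge: the bard, the cleric, the knight, the mage, the troll | the east ledge: the dwarf, the goblin]
3. Guide goes to the east ledge with the knight.  [the west ledge: the bard, the cleric, the mage, the troll | the east ledge: the dwarf, the goblin, the knight]
4. Guide goes back to the west ledge with the dwarf and the goblin.  [the west ledge: the bard, the cleric, the dwarf, the goblin, the mage, the troll | the east ledge: the knight]
5. Guide goes to the east ledge with the bard and the troll.  [the west ledge: the cleric, the dwarf, the goblin, the mage | the east ledge: the bard, the knight, the troll]
6. Guide goes back to the west ledge alone.  [the west ledge: the cleric, the dwarf, the goblin, the mage | the east ledge: the bard, the knight, the troll]
7. Guide goes to the east ledge with the cleric and the mage.  [the west ledge: the dwarf, the goblin | the east ledge: the bard, the cleric, the knight, the mage, the troll]
8. Guide goes back to the west ledge alone.  [the west ledge: the dwarf, the goblin | the east ledge: the bard, the cleric, the knight, the mage, the troll]
9. Guide goes to the east ledge with the dwarf and the goblin.  [the west ledge: — | the east ledge: the bard, the cleric, the dwarf, the goblin, the knight, the mage, the troll]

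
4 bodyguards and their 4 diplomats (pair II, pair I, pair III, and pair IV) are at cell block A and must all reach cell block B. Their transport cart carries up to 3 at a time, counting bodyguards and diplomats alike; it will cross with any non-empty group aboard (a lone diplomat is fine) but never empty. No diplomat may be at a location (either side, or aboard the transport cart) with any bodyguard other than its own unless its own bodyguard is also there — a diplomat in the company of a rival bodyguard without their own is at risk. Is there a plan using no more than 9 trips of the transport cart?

Yes

Yes — this plan uses 9 crossings (≤ 9):
1. bodyguard II and diplomat II cross → cell block B.
2. bodyguard II crosses ← cell block A.
3. bodyguard I, bodyguard II, and diplomat I cross → cell block B.
4. bodyguard II and diplomat II cross ← cell block A.
5. bodyguard II, bodyguard III, and bodyguard IV cross → cell block B.
6. diplomat I crosses ← cell block A.
7. diplomat I and diplomat II cross → cell block B.
8. diplomat II crosses ← cell block A.
9. diplomat II, diplomat III, and diplomat IV cross → cell block B.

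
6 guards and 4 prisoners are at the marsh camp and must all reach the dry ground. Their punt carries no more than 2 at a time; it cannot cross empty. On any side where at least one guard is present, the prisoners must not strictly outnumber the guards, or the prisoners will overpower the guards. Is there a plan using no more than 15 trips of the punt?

Counting alone: each trip to the dry ground takes at most 2 across and each return brings at least 1 back, so after t trips out (and t−1 returns) at most 2t − (t−1) of the 10 are across; that first reaches 10 at t = 9, so at least 17 crossings are needed.
Since 15 < 17, 15 crossings cannot be enough. (The shortest complete plan in fact takes 17:)
1. 2 prisoners → the dry ground.  (the marsh camp: 6G 2P; the dry ground: 0G 2P)
2. 1 prisoner ← the marsh camp.  (the marsh camp: 6G 3P; the dry ground: 0G 1P)
3. 2 prisoners → the dry ground.  (the marsh camp: 6G 1P; the dry ground: 0G 3P)
4. 1 prisoner ← the marsh camp.  (the marsh camp: 6G 2P; the dry ground: 0G 2P)
5. 2 guards → the dry ground.  (the marsh camp: 4G 2P; the dry ground: 2G 2P)
6. 1 prisoner ← the marsh camp.  (the marsh camp: 4G 3P; the dry ground: 2G 1P)
7. 1 guard and 1 prisoner → the dry ground.  (the marsh camp: 3G 2P; the dry ground: 3G 2P)
8. 1 prisoner ← the marsh camp.  (the marsh camp: 3G 3P; the dry ground: 3G 1P)
9. 2 prisoners → the dry ground.  (the marsh camp: 3G 1P; the dry ground: 3G 3P)
10. 1 prisoner ← the marsh camp.  (the marsh camp: 3G 2P; the dry ground: 3G 2P)
11. 1 guard and 1 prisoner → the dry ground.  (the marsh camp: 2G 1P; the dry ground: 4G 3P)
12. 1 prisoner ← the marsh camp.  (the marsh camp: 2G 2P; the dry ground: 4G 2P)
13. 2 prisoners → the dry ground.  (the marsh camp: 2G 0P; the dry ground: 4G 4P)
14. 1 prisoner ← the marsh camp.  (the marsh camp: 2G 1P; the dry ground: 4G 3P)
15. 1 guard and 1 prisoner → the dry ground.  (the marsh camp: 1G 0P; the dry ground: 5G 4P)
16. 1 prisoner ← the marsh camp.  (the marsh camp: 1G 1P; the dry ground: 5G 3P)
17. 1 guard and 1 prisoner → the dry ground.  (the marsh camp: 0G 0P; the dry ground: 6G 4P)

No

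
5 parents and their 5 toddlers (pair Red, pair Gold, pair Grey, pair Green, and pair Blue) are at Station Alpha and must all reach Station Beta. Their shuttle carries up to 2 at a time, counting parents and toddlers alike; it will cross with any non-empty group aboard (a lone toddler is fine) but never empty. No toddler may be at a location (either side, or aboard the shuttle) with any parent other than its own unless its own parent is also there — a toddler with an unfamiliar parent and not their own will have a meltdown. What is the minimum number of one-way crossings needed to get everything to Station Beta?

Following every safe sequence of crossings from the start, the most of the 10 that can be at Station Beta as the shuttle arrives there on crossings 1, 3, 5, 7 is 2, 3, 4, 5 respectively; the best ever achieved is 5 of 10.
From crossing 9 on, no configuration arises that was not already reachable earlier: only 82 distinct safe configurations (who is on which side, and where the shuttle is) can ever be reached, none of them has everyone across, and every continuation just revisits them. So no valid plan exists.

impossible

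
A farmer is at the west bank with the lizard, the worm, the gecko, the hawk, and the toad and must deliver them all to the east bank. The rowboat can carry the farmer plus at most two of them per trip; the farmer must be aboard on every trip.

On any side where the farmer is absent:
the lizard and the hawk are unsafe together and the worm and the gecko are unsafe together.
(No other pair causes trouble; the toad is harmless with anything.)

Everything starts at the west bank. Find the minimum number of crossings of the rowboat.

Counting alone: the farmer can take at most 2 across per trip to the east bank, so moving all 5 needs at least 3 loaded trips out, with a return between consecutive ones — at least 5 crossings.
The plan below uses exactly 5 crossings, so it is optimal:
1. Farmer goes to the east bank with the lizard and the worm.  [the west bank: the gecko, the hawk, the toad | the east bank: the lizard, the worm]
2. Farmer goes back to the west bank alone.  [the west bank: the gecko, the hawk, the toad | the east bank: the lizard, the worm]
3. Farmer goes to the east bank with the toad.  [the west bank: the gecko, the hawk | the east bank: the lizard, the toad, the worm]
4. Farmer goes back to the west bank alone.  [the west bank: the gecko, the hawk | the east bank: the lizard, the toad, the worm]
5. Farmer goes to the east bank with the gecko and the hawk.  [the west bank: — | the east bank: the gecko, the hawk, the lizard, the toad, the worm]

5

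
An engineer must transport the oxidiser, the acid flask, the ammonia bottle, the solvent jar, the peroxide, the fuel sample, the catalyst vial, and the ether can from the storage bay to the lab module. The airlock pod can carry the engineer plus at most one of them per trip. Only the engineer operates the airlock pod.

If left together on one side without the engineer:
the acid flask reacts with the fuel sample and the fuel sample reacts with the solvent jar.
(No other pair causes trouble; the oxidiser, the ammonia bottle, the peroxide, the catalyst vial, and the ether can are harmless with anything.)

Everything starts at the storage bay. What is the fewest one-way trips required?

Counting alone: the engineer can take at most 1 across per trip to the lab module, so moving all 8 needs at least 8 loaded trips out, with a return between consecutive ones — at least 15 crossings.
The safety rule pushes this higher. Following every safe sequence of crossings, the most of the 8 that can be at the lab module as the airlock pod arrives there on crossing 15 is 7 — never all 8.
So no plan with fewer than 17 crossings exists, and this one achieves 17:
1. Engineer goes to the lab module with the fuel sample.
2. Engineer goes back to the storage bay alone.
3. Engineer goes to the lab module with the oxidiser.
4. Engineer goes back to the storage bay alone.
5. Engineer goes to the lab module with the acid flask.
6. Engineer goes back to the storage bay with the fuel sample.
7. Engineer goes to the lab module with the solvent jar.
8. Engineer goes back to the storage bay alone.
9. Engineer goes to the lab module with the ammonia bottle.
10. Engineer goes back to the storage bay alone.
11. Engineer goes to the lab module with the peroxide.
12. Engineer goes back to the storage bay alone.
13. Engineer goes to the lab module with the catalyst vial.
14. Engineer goes back to the storage bay alone.
15. Engineer goes to the lab module with the ether can.
16. Engineer goes back to the storage bay alone.
17. Engineer goes to the lab module with the fuel sample.

17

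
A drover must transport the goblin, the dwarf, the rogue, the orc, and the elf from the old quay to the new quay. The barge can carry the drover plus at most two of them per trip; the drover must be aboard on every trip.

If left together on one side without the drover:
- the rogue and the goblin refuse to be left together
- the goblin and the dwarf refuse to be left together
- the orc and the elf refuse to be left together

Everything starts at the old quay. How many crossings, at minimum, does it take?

Counting alone: the drover can take at most 2 across per trip to the new quay, so moving all 5 needs at least 3 loaded trips out, with a return between consecutive ones — at least 5 crossings.
The plan below uses exactly 5 crossings, so it is optimal:
1. Drover goes to the new quay with the goblin and the orc.
2. Drover goes back to the old quay alone.
3. Drover goes to the new quay with the dwarf and the rogue.
4. Drover goes back to the old quay with the goblin.
5. Drover goes to the new quay with the elf and the goblin.

5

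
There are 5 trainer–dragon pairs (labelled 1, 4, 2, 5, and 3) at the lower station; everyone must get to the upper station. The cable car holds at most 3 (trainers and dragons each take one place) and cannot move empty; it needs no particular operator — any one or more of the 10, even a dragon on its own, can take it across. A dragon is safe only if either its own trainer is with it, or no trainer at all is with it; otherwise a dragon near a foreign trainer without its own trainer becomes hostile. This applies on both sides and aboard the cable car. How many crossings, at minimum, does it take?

11

Counting alone: each trip to the upper station takes at most 3 across and each return brings at least 1 back, so after t trips out (and t−1 returns) at most 3t − (t−1) of the 10 are across; that first reaches 10 at t = 5, so at least 9 crossings are needed.
The safety rule pushes this higher. Following every safe sequence of crossings, the most of the 10 that can be at the upper station as the cable car arrives there on crossing 9 is 9 — never all 10.
So no plan with fewer than 11 crossings exists, and this one achieves 11:
1. dragon 1 and trainer 1 cross → the upper station.
2. trainer 1 crosses ← the lower station.
3. dragon 2, dragon 4, and dragon 5 cross → the upper station.
4. dragon 1 crosses ← the lower station.
5. trainer 2, trainer 4, and trainer 5 cross → the upper station.
6. dragon 4 and trainer 4 cross ← the lower station.
7. trainer 1, trainer 3, and trainer 4 cross → the upper station.
8. dragon 2 crosses ← the lower station.
9. dragon 1 and dragon 4 cross → the upper station.
10. dragon 1 crosses ← the lower station.
11. dragon 1, dragon 2, and dragon 3 cross → the upper station.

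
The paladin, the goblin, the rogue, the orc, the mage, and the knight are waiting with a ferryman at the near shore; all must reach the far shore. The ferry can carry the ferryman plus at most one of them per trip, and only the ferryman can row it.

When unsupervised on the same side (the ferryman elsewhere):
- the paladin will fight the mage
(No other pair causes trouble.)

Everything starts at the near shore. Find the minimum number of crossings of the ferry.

11

Counting alone: the ferryman can take at most 1 across per trip to the far shore, so moving all 6 needs at least 6 loaded trips out, with a return between consecutive ones — at least 11 crossings.
The plan below uses exactly 11 crossings, so it is optimal:
1. Ferryman goes to the far shore with the paladin.  [the near shore: the goblin, the knight, the mage, the orc, the rogue | the far shore: the paladin]
2. Ferryman goes back to the near shore alone.  [the near shore: the goblin, the knight, the mage, the orc, the rogue | the far shore: the paladin]
3. Ferryman goes to the far shore with the goblin.  [the near shore: the knight, the mage, the orc, the rogue | the far shore: the goblin, the paladin]
4. Ferryman goes back to the near shore alone.  [the near shore: the knight, the mage, the orc, the rogue | the far shore: the goblin, the paladin]
5. Ferryman goes to the far shore with the rogue.  [the near shore: the knight, the mage, the orc | the far shore: the goblin, the paladin, the rogue]
6. Ferryman goes back to the near shore alone.  [the near shore: the knight, the mage, the orc | the far shore: the goblin, the paladin, the rogue]
7. Ferryman goes to the far shore with the orc.  [the near shore: the knight, the mage | the far shore: the goblin, the orc, the paladin, the rogue]
8. Ferryman goes back to the near shore alone.  [the near shore: the knight, the mage | the far shore: the goblin, the orc, the paladin, the rogue]
9. Ferryman goes to the far shore with the knight.  [the near shore: the mage | the far shore: the goblin, the knight, the orc, the paladin, the rogue]
10. Ferryman goes back to the near shore alone.  [the near shore: the mage | the far shore: the goblin, the knight, the orc, the paladin, the rogue]
11. Ferryman goes to the far shore with the mage.  [the near shore: — | the far shore: the goblin, the knight, the mage, the orc, the paladin, the rogue]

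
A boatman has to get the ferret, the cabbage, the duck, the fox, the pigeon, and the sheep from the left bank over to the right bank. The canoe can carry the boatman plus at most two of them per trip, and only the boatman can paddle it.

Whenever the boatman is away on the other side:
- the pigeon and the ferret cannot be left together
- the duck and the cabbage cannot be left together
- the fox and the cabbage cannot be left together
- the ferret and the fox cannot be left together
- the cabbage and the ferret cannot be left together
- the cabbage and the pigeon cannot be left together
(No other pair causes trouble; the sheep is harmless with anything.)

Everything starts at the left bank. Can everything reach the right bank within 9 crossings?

Yes — this plan uses 9 crossings (≤ 9):
1. Boatman goes to the right bank with the cabbage and the ferret.  [the left bank: the duck, the fox, the pigeon, the sheep | the right bank: the cabbage, the ferret]
2. Boatman goes back to the left bank with the ferret.  [the left bank: the duck, the ferret, the fox, the pigeon, the sheep | the right bank: the cabbage]
3. Boatman goes to the right bank with the duck and the ferret.  [the left bank: the fox, the pigeon, the sheep | the right bank: the cabbage, the duck, the ferret]
4. Boatman goes back to the left bank with the cabbage.  [the left bank: the cabbage, the fox, the pigeon, the sheep | the right bank: the duck, the ferret]
5. Boatman goes to the right bank with the cabbage and the sheep.  [the left bank: the fox, the pigeon | the right bank: the cabbage, the duck, the ferret, the sheep]
6. Boatman goes back to the left bank with the cabbage.  [the left bank: the cabbage, the fox, the pigeon | the right bank: the duck, the ferret, the sheep]
7. Boatman goes to the right bank with the fox and the pigeon.  [the left bank: the cabbage | the right bank: the duck, the ferret, the fox, the pigeon, the sheep]
8. Boatman goes back to the left bank with the ferret.  [the left bank: the cabbage, the ferret | the right bank: the duck, the fox, the pigeon, the sheep]
9. Boatman goes to the right bank with the cabbage and the ferret.  [the left bank: — | the right bank: the cabbage, the duck, the ferret, the fox, the pigeon, the sheep]

Yes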